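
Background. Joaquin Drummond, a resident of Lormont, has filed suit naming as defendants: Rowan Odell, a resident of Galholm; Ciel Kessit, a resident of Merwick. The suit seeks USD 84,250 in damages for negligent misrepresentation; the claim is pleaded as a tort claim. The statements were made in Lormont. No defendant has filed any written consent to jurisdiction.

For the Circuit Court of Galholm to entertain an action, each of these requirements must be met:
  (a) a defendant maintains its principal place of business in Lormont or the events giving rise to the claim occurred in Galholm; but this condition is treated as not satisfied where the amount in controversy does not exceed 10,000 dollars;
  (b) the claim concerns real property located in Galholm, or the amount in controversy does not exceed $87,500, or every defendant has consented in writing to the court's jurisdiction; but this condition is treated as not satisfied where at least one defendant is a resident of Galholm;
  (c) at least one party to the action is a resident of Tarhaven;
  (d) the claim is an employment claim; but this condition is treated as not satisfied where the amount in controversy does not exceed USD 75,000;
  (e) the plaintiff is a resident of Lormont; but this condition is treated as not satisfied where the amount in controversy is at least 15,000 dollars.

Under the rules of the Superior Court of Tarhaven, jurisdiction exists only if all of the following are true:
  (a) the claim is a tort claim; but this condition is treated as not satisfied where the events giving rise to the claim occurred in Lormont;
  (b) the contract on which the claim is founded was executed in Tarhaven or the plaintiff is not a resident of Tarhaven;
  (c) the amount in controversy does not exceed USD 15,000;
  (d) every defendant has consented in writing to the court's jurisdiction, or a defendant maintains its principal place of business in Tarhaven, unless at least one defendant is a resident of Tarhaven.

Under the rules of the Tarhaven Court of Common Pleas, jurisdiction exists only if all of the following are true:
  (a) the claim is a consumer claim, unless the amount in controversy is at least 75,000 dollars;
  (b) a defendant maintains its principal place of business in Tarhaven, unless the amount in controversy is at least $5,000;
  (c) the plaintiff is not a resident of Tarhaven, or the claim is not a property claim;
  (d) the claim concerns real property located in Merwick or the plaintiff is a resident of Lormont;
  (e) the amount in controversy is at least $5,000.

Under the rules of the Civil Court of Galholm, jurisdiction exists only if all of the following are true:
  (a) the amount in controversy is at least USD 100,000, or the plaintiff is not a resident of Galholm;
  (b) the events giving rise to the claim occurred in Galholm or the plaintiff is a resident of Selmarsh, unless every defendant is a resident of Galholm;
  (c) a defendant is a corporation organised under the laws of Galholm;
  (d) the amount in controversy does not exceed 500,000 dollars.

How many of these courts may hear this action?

The Circuit Court of Galholm:
  (a) No defendant is a corporation; the operative events occurred in Lormont, not Galholm — no alternative holds. Not met.
  (b) The amount in controversy is 84,250 dollars, within the $87,500 ceiling, so this disjunct is met. But Rowan Odell resides in Galholm, triggering the carve-out and defeating this condition. Not met.
  (c) No party resides in Tarhaven. Not met.
  (d) The claim is a tort claim, not an employment claim. Not satisfied.
  (e) The plaintiff resides in Lormont. However, the amount in controversy is 84,250 dollars, which meets the 15,000 dollars floor, which falls within the stated exception and so defeats the condition. Fails.
  → The court lacks jurisdiction.
The Superior Court of Tarhaven:
  (a) The claim is a tort claim. But the carve-out bites: the operative events occurred in Lormont. Condition not met.
  (b) The plaintiff resides in Lormont, which is not Tarhaven, so this disjunct is met. Met.
  (c) The amount in controversy is $84,250, above the 15,000 dollars ceiling. Fails.
  (d) No such written consent has been filed; no defendant is a corporation — none of the alternatives is met. Nor does the 'unless' clause help: no defendant resides in Tarhaven (they reside in Galholm, Merwick). Condition not met.
  → Not every requirement is met — no jurisdiction.
The Tarhaven Court of Common Pleas:
  (a) The claim is a tort claim, not a consumer claim. But the amount in controversy is USD 84,250, which meets the $75,000 floor, and the 'unless' clause therefore excuses the requirement. Satisfied.
  (b) No defendant is a corporation. But the amount in controversy is 84,250 dollars, which meets the USD 5,000 floor, and the 'unless' clause therefore excuses the requirement. Met.
  (c) The plaintiff resides in Lormont, which is not Tarhaven, which satisfies one of the alternatives. Condition met.
  (d) The plaintiff resides in Lormont, so one alternative holds. Satisfied.
  (e) The amount in controversy is 84,250 dollars, which meets the 5,000 dollars floor. Met.
  → Every requirement is satisfied — jurisdiction.
The Civil Court of Galholm:
  (a) The plaintiff resides in Lormont, which is not Galholm, which satisfies one of the alternatives. Met.
  (b) The operative events occurred in Lormont, not Galholm; the plaintiff resides in Lormont, not Selmarsh — every alternative fails. Nor does the 'unless' clause help: the defendants reside as follows — Rowan Odell in Galholm, Ciel Kessit in Merwick — not all in Galholm. Not satisfied.
  (c) No defendant is a corporation. Not satisfied.
  (d) The amount in controversy is 84,250 dollars, within the $500,000 ceiling. Satisfied.
  → No jurisdiction.
Courts with jurisdiction: the Tarhaven Court of Common Pleas — 1 in total.

1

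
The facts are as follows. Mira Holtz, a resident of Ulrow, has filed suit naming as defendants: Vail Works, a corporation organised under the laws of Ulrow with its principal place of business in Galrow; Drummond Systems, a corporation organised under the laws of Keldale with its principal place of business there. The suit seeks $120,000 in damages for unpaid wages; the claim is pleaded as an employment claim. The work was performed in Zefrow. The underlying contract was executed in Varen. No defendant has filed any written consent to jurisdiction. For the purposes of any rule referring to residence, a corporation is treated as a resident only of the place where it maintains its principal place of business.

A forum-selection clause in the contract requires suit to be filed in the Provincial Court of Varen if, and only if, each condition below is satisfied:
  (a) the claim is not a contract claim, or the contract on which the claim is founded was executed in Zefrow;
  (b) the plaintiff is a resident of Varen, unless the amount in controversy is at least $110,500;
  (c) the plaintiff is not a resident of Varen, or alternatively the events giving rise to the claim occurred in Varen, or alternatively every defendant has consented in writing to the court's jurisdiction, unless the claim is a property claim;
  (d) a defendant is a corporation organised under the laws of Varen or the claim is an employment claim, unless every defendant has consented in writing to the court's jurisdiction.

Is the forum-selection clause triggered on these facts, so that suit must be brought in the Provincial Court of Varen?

Yes

The Provincial Court of Varen:
  (a) The claim is an employment claim, not a contract claim, so one alternative holds. Satisfied.
  (b) The plaintiff resides in Ulrow, not Varen. The proviso rescues it, though: the amount in controversy is 120,000 dollars, which meets the $110,500 floor. Met.
  (c) The plaintiff resides in Ulrow, which is not Varen, so this disjunct is met. Satisfied.
  (d) The claim is an employment claim — that alternative is enough. Satisfied.
  → Forum clause is triggered.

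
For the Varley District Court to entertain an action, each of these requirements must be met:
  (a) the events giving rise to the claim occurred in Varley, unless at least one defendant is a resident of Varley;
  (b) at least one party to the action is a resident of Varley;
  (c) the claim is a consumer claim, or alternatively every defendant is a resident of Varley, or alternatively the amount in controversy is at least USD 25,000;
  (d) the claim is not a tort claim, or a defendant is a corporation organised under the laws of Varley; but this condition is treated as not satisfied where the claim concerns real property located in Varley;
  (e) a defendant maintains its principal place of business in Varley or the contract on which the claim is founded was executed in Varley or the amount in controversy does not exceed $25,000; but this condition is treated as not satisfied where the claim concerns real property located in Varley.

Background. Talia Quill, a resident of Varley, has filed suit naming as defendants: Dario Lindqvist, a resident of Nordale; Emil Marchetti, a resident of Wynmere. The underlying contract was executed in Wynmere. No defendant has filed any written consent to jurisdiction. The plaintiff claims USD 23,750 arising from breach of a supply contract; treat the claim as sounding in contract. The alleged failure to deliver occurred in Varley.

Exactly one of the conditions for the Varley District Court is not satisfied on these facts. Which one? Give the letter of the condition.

(c)

The Varley District Court:
  (a) The operative events occurred in Varley. Condition met.
  (b) Talia Quill resides in Varley. Condition met.
  (c) The claim is a contract claim, not a consumer claim; the defendants reside as follows — Dario Lindqvist in Nordale, Emil Marchetti in Wynmere — not all in Varley; the amount in controversy is USD 23,750, below the USD 25,000 floor — no alternative holds. Not satisfied.
  (d) The claim is a contract claim, not a tort claim, so this disjunct is met. The carve-out does not apply: the claim does not concern real property. Satisfied.
  (e) The amount in controversy is 23,750 dollars, within the $25,000 ceiling, so this disjunct is met. The carve-out does not apply: the claim does not concern real property. Satisfied.
Only condition (c) fails.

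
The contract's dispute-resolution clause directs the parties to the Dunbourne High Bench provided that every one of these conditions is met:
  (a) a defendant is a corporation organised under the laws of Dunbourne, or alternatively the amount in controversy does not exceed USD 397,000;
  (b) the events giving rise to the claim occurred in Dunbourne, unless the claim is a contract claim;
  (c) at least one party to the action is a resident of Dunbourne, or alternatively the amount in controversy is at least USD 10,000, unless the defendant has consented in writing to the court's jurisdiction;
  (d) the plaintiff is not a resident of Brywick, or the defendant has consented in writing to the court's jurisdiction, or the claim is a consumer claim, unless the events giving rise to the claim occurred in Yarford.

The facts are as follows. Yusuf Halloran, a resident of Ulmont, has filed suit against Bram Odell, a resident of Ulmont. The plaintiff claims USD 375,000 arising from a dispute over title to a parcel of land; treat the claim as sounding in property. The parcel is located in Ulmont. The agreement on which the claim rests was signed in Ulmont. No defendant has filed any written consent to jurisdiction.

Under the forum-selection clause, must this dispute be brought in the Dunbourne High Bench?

The Dunbourne High Bench:
  (a) The amount in controversy is $375,000, within the USD 397,000 ceiling — that alternative is enough. Met.
  (b) The operative events occurred in Ulmont, not Dunbourne. And the claim is a property claim, not a contract claim, so the proviso does not save it. Fails.
  (c) The amount in controversy is USD 375,000, which meets the USD 10,000 floor — that alternative is enough. Satisfied.
  (d) The plaintiff resides in Ulmont, which is not Brywick, so this disjunct is met. Met.
  → The clause does not apply.

No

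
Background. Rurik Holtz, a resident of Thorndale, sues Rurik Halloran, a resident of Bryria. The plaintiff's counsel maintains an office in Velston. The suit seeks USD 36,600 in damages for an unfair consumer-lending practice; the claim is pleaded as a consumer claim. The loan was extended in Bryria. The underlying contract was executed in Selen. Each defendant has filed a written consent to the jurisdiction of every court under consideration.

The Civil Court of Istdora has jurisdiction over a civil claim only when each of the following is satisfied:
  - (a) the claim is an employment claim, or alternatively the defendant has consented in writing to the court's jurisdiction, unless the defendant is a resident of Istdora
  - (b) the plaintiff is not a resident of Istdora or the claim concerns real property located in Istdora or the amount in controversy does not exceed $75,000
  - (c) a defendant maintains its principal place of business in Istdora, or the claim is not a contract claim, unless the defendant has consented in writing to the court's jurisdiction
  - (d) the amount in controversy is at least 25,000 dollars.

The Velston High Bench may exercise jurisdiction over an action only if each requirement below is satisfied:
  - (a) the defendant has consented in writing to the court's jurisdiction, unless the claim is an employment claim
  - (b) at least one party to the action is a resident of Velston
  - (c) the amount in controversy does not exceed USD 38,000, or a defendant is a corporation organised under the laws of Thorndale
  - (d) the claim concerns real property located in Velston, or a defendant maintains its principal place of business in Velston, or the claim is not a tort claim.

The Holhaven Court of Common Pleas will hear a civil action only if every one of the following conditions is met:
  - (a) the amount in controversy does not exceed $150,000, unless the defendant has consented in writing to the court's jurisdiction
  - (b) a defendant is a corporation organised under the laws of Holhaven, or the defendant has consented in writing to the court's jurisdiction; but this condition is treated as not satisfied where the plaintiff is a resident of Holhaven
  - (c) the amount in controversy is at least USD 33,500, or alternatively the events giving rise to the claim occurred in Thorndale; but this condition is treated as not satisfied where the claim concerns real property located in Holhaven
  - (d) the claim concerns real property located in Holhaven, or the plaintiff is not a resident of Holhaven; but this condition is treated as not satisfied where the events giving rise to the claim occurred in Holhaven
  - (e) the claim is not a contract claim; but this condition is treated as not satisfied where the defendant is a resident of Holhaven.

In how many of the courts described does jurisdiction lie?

2

The Civil Court of Istdora:
  (a) Every defendant has filed written consent, so this disjunct is met. Condition met.
  (b) The plaintiff resides in Thorndale, which is not Istdora, which satisfies one of the alternatives. Condition met.
  (c) The claim is a consumer claim, not a contract claim, so this disjunct is met. Satisfied.
  (d) The amount in controversy is $36,600, which meets the $25,000 floor. Met.
  → The court has jurisdiction.
The Velston High Bench:
  (a) Every defendant has filed written consent. Met.
  (b) No party resides in Velston. Not met.
  (c) The amount in controversy is 36,600 dollars, within the USD 38,000 ceiling, which satisfies one of the alternatives. Met.
  (d) The claim is a consumer claim, not a tort claim — that alternative is enough. Satisfied.
  → Not every requirement is met — no jurisdiction.
The Holhaven Court of Common Pleas:
  (a) The amount in controversy is USD 36,600, within the 150,000 dollars ceiling. Satisfied.
  (b) Every defendant has filed written consent, which satisfies one of the alternatives. The exception is not triggered, since the plaintiff resides in Thorndale, not Holhaven. Met.
  (c) The amount in controversy is USD 36,600, which meets the $33,500 floor, so this disjunct is met. And the carve-out is inapplicable — the claim does not concern real property. Met.
  (d) The plaintiff resides in Thorndale, which is not Holhaven, which satisfies one of the alternatives. The exception is not triggered, since the operative events occurred in Bryria, not Holhaven. Satisfied.
  (e) The claim is a consumer claim, not a contract claim. The carve-out does not apply: the defendant resides in Bryria, not Holhaven. Condition met.
  → The court has jurisdiction.
Courts with jurisdiction: the Civil Court of Istdora, the Holhaven Court of Common Pleas — 2 in total.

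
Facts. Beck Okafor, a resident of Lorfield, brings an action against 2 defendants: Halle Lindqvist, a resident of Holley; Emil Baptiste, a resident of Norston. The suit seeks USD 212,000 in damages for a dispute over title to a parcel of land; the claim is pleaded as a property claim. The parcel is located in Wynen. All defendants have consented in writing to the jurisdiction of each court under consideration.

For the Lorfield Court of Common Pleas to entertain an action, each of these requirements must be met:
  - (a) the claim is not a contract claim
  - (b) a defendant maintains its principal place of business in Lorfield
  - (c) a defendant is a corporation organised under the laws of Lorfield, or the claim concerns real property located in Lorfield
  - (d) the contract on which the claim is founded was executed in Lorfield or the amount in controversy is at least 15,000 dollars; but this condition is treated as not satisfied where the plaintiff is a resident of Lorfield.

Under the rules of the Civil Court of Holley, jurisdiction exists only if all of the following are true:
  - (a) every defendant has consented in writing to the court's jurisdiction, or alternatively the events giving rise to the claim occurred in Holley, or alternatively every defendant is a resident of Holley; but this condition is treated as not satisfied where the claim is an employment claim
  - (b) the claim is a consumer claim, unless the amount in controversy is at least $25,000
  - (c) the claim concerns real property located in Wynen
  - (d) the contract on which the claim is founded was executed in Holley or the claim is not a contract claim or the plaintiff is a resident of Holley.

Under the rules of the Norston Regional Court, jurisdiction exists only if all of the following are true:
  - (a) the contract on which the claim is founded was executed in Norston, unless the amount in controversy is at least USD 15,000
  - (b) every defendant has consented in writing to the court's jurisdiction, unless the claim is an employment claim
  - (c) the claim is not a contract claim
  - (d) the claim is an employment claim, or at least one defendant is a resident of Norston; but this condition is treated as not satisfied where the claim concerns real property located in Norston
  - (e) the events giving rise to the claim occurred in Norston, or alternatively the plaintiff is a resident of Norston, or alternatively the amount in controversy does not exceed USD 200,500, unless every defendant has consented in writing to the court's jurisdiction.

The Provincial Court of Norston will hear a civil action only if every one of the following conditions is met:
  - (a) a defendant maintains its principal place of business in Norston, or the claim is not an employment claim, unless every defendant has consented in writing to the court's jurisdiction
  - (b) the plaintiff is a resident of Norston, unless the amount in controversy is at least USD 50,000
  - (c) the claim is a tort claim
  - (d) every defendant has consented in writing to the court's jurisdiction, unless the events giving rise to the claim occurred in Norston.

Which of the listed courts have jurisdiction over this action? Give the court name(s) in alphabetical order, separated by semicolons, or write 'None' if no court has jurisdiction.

the Civil Court of Holley; the Norston Regional Court

The Lorfield Court of Common Pleas:
  (a) The claim is a property claim, not a contract claim. Met.
  (b) No defendant is a corporation. Not satisfied.
  (c) No defendant is a corporation; the property lies in Wynen, not Lorfield — every alternative fails. Not met.
  (d) The amount in controversy is USD 212,000, which meets the $15,000 floor — that alternative is enough. However, the plaintiff resides in Lorfield, which falls within the stated exception and so defeats the condition. Not met.
  → Not every requirement is met — no jurisdiction.
The Civil Court of Holley:
  (a) Every defendant has filed written consent — that alternative is enough. The carve-out does not apply: the claim is a property claim, not an employment claim. Satisfied.
  (b) The claim is a property claim, not a consumer claim. But the amount in controversy is $212,000, which meets the USD 25,000 floor, and the 'unless' clause therefore excuses the requirement. Met.
  (c) The property lies in Wynen. Satisfied.
  (d) The claim is a property claim, not a contract claim — that alternative is enough. Satisfied.
  → Jurisdiction lies.
The Norston Regional Court:
  (a) No contract (and hence no place of execution) is alleged. The proviso rescues it, though: the amount in controversy is 212,000 dollars, which meets the USD 15,000 floor. Satisfied.
  (b) Every defendant has filed written consent. Condition met.
  (c) The claim is a property claim, not a contract claim. Satisfied.
  (d) Emil Baptiste resides in Norston, so one alternative holds. And the carve-out is inapplicable — the property lies in Wynen, not Norston. Satisfied.
  (e) The operative events occurred in Wynen, not Norston; the plaintiff resides in Lorfield, not Norston; the amount in controversy is 212,000 dollars, above the 200,500 dollars ceiling — none of the alternatives is met. However, every defendant has filed written consent, so the 'unless' proviso supplies this condition. Met.
  → Every requirement is satisfied — jurisdiction.
The Provincial Court of Norston:
  (a) The claim is a property claim, not an employment claim — that alternative is enough. Satisfied.
  (b) The plaintiff resides in Lorfield, not Norston. But the amount in controversy is USD 212,000, which meets the $50,000 floor, and the 'unless' clause therefore excuses the requirement. Condition met.
  (c) The claim is a property claim, not a tort claim. Not met.
  (d) Every defendant has filed written consent. Condition met.
  → At least one condition fails; no jurisdiction.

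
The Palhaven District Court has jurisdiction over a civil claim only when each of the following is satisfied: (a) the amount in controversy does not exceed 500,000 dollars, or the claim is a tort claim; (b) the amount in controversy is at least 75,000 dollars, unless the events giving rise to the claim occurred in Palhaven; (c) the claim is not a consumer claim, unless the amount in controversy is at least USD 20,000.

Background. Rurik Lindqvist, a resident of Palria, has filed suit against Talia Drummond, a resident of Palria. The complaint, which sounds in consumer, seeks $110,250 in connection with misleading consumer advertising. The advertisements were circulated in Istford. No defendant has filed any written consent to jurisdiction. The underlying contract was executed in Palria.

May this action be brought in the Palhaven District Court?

Yes

The Palhaven District Court:
  (a) The amount in controversy is $110,250, within the USD 500,000 ceiling — that alternative is enough. Satisfied.
  (b) The amount in controversy is $110,250, which meets the $75,000 floor. Condition met.
  (c) The claim is a consumer claim. The proviso rescues it, though: the amount in controversy is $110,250, which meets the $20,000 floor. Met.
  → Every requirement is satisfied — jurisdiction.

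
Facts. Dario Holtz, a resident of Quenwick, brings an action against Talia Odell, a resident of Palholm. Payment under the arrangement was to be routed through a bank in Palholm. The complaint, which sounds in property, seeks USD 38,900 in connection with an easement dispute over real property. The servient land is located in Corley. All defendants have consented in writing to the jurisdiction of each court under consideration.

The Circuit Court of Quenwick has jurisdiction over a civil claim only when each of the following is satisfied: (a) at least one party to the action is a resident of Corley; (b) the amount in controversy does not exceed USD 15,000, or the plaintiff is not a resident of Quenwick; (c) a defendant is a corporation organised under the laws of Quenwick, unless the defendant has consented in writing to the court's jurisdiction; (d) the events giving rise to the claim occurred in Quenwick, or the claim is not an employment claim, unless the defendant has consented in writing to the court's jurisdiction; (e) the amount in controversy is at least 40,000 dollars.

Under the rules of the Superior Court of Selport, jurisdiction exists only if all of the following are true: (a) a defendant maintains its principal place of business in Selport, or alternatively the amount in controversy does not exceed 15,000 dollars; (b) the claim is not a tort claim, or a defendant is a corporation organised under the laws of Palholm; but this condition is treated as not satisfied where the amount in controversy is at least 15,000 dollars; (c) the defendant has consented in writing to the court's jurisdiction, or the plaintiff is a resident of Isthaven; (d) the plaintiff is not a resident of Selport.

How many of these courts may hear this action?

0

The Circuit Court of Quenwick:
  (a) No party resides in Corley. Not satisfied.
  (b) The amount in controversy is 38,900 dollars, above the $15,000 ceiling; the plaintiff resides in Quenwick — none of the alternatives is met. Condition not met.
  (c) No defendant is a corporation. However, every defendant has filed written consent, so the 'unless' proviso supplies this condition. Satisfied.
  (d) The claim is a property claim, not an employment claim, so one alternative holds. Satisfied.
  (e) The amount in controversy is $38,900, below the USD 40,000 floor. Not satisfied.
  → No jurisdiction.
The Superior Court of Selport:
  (a) No defendant is a corporation; the amount in controversy is 38,900 dollars, above the $15,000 ceiling — none of the alternatives is met. Condition not met.
  (b) The claim is a property claim, not a tort claim — that alternative is enough. But the carve-out bites: the amount in controversy is $38,900, which meets the 15,000 dollars floor. Fails.
  (c) Every defendant has filed written consent, which satisfies one of the alternatives. Met.
  (d) The plaintiff resides in Quenwick, which is not Selport. Met.
  → No jurisdiction.
No court satisfies all of its conditions.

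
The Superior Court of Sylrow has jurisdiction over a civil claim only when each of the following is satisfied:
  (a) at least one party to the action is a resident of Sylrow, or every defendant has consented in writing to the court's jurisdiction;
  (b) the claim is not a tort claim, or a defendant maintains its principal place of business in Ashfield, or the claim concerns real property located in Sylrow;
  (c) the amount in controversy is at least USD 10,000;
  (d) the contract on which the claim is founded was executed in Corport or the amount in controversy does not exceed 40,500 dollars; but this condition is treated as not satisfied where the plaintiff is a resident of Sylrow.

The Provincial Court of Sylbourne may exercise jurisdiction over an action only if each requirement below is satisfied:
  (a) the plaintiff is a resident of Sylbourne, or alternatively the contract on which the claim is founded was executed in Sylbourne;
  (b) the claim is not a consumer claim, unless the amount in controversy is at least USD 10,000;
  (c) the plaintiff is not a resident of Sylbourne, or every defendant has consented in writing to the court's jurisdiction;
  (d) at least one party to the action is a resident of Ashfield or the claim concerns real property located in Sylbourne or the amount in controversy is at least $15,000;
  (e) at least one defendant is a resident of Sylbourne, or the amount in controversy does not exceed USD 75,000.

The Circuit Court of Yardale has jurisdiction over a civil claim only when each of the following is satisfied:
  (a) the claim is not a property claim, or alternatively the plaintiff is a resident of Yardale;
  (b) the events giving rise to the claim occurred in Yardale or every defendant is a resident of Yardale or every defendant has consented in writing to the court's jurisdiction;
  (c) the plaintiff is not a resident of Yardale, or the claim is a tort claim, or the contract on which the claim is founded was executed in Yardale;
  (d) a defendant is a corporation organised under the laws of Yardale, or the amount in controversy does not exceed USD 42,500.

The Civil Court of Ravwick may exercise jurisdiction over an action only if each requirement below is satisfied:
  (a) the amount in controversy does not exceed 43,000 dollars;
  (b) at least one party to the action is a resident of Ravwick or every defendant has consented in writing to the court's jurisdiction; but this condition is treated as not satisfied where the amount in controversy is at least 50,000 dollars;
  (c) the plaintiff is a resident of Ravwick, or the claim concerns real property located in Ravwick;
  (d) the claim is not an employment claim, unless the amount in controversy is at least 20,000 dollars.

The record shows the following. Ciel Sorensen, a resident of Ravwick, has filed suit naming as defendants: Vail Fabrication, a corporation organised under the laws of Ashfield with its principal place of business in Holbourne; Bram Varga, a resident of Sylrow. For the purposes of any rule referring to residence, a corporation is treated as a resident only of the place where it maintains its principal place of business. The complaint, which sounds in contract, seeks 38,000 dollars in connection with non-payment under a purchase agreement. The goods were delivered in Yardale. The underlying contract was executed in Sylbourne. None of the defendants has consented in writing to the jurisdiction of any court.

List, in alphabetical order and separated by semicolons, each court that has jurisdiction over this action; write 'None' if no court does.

The Superior Court of Sylrow:
  (a) Bram Varga resides in Sylrow, which satisfies one of the alternatives. Met.
  (b) The claim is a contract claim, not a tort claim, which satisfies one of the alternatives. Condition met.
  (c) The amount in controversy is USD 38,000, which meets the 10,000 dollars floor. Satisfied.
  (d) The amount in controversy is $38,000, within the $40,500 ceiling, so this disjunct is met. The exception is not triggered, since the plaintiff resides in Ravwick, not Sylrow. Condition met.
  → The court has jurisdiction.
The Provincial Court of Sylbourne:
  (a) The contract was executed in Sylbourne — that alternative is enough. Condition met.
  (b) The claim is a contract claim, not a consumer claim. Satisfied.
  (c) The plaintiff resides in Ravwick, which is not Sylbourne — that alternative is enough. Satisfied.
  (d) The amount in controversy is USD 38,000, which meets the USD 15,000 floor, which satisfies one of the alternatives. Condition met.
  (e) The amount in controversy is USD 38,000, within the $75,000 ceiling, which satisfies one of the alternatives. Satisfied.
  → All conditions met; jurisdiction exists.
The Circuit Court of Yardale:
  (a) The claim is a contract claim, not a property claim, so one alternative holds. Met.
  (b) The operative events occurred in Yardale, so one alternative holds. Satisfied.
  (c) The plaintiff resides in Ravwick, which is not Yardale — that alternative is enough. Satisfied.
  (d) The amount in controversy is $38,000, within the USD 42,500 ceiling, which satisfies one of the alternatives. Condition met.
  → All conditions met; jurisdiction exists.
The Civil Court of Ravwick:
  (a) The amount in controversy is 38,000 dollars, within the $43,000 ceiling. Met.
  (b) Ciel Sorensen resides in Ravwick, so one alternative holds. And the carve-out is inapplicable — the amount in controversy is USD 38,000, below the $50,000 floor. Met.
  (c) The plaintiff resides in Ravwick, so this disjunct is met. Condition met.
  (d) The claim is a contract claim, not an employment claim. Condition met.
  → Every requirement is satisfied — jurisdiction.

the Circuit Court of Yardale; the Civil Court of Ravwick; the Provincial Court of Sylbourne; the Superior Court of Sylrow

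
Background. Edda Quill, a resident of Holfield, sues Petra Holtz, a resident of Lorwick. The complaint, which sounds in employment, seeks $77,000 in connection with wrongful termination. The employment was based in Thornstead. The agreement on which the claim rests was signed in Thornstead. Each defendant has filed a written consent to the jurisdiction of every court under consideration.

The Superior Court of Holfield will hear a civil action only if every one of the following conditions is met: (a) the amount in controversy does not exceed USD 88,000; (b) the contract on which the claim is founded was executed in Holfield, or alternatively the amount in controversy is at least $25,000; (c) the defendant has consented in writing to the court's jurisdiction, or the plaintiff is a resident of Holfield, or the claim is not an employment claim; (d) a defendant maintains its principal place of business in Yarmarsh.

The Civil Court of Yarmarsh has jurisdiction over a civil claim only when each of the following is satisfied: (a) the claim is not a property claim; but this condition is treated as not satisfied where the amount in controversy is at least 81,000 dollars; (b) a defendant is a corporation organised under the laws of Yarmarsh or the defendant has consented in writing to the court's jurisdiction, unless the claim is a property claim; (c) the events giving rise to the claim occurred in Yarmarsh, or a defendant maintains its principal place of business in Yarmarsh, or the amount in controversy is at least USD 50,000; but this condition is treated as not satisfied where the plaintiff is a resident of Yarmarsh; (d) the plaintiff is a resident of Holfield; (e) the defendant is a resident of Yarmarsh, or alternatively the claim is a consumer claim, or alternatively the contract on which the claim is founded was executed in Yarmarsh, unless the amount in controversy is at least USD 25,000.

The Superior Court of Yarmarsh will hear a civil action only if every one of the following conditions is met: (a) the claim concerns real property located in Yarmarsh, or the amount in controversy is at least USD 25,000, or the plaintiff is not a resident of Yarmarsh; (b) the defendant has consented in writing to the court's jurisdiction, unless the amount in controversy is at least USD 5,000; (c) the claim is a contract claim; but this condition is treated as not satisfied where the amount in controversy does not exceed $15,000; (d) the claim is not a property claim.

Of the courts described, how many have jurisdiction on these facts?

The Superior Court of Holfield:
  (a) The amount in controversy is $77,000, within the $88,000 ceiling. Condition met.
  (b) The amount in controversy is USD 77,000, which meets the USD 25,000 floor — that alternative is enough. Met.
  (c) Every defendant has filed written consent, so this disjunct is met. Satisfied.
  (d) No defendant is a corporation. Condition not met.
  → At least one condition fails; no jurisdiction.
The Civil Court of Yarmarsh:
  (a) The claim is an employment claim, not a property claim. The exception is not triggered, since the amount in controversy is $77,000, below the USD 81,000 floor. Met.
  (b) Every defendant has filed written consent, so this disjunct is met. Satisfied.
  (c) The amount in controversy is USD 77,000, which meets the USD 50,000 floor, so this disjunct is met. The exception is not triggered, since the plaintiff resides in Holfield, not Yarmarsh. Satisfied.
  (d) The plaintiff resides in Holfield. Condition met.
  (e) The defendant resides in Lorwick, not Yarmarsh; the claim is an employment claim, not a consumer claim; the contract was executed in Thornstead, not Yarmarsh — every alternative fails. The proviso rescues it, though: the amount in controversy is $77,000, which meets the USD 25,000 floor. Satisfied.
  → The court has jurisdiction.
The Superior Court of Yarmarsh:
  (a) The amount in controversy is $77,000, which meets the USD 25,000 floor, so one alternative holds. Condition met.
  (b) Every defendant has filed written consent. Condition met.
  (c) The claim is an employment claim, not a contract claim. Fails.
  (d) The claim is an employment claim, not a property claim. Satisfied.
  → No jurisdiction.
Courts with jurisdiction: the Civil Court of Yarmarsh — 1 in total.

1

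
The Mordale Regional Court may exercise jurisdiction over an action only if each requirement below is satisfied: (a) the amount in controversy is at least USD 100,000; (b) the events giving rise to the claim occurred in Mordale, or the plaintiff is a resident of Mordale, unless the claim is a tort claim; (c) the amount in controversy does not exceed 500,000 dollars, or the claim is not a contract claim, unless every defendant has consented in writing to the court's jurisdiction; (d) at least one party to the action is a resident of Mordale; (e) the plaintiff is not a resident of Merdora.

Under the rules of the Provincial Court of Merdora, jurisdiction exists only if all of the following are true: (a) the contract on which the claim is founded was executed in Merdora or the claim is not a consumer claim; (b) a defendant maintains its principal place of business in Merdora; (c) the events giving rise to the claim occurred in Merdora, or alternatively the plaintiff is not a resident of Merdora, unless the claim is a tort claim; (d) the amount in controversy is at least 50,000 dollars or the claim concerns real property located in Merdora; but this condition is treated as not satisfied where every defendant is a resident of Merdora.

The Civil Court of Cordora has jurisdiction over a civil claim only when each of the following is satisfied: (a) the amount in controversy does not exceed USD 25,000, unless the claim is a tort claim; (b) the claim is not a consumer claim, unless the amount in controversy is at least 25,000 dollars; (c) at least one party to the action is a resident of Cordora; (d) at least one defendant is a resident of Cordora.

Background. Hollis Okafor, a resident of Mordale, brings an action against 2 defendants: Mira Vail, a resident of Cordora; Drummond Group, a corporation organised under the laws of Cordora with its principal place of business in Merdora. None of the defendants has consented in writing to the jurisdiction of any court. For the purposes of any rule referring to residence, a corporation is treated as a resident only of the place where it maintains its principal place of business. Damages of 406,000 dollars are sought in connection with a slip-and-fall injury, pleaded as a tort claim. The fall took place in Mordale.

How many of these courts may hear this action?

3

The Mordale Regional Court:
  (a) The amount in controversy is 406,000 dollars, which meets the 100,000 dollars floor. Condition met.
  (b) The operative events occurred in Mordale — that alternative is enough. Met.
  (c) The amount in controversy is 406,000 dollars, within the 500,000 dollars ceiling, so one alternative holds. Condition met.
  (d) Hollis Okafor resides in Mordale. Met.
  (e) The plaintiff resides in Mordale, which is not Merdora. Condition met.
  → Jurisdiction lies.
The Provincial Court of Merdora:
  (a) The claim is a tort claim, not a consumer claim, so this disjunct is met. Met.
  (b) Drummond Group has its principal place of business in Merdora. Met.
  (c) The plaintiff resides in Mordale, which is not Merdora, so one alternative holds. Met.
  (d) The amount in controversy is $406,000, which meets the $50,000 floor — that alternative is enough. The carve-out does not apply: the defendants reside as follows — Mira Vail in Cordora, Drummond Group in Merdora — not all in Merdora. Met.
  → Every requirement is satisfied — jurisdiction.
The Civil Court of Cordora:
  (a) The amount in controversy is $406,000, above the USD 25,000 ceiling. However, the claim is a tort claim, so the 'unless' proviso supplies this condition. Condition met.
  (b) The claim is a tort claim, not a consumer claim. Satisfied.
  (c) Mira Vail resides in Cordora. Satisfied.
  (d) Mira Vail resides in Cordora. Satisfied.
  → The court has jurisdiction.
Courts with jurisdiction: the Mordale Regional Court, the Provincial Court of Merdora, the Civil Court of Cordora — 3 in total.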